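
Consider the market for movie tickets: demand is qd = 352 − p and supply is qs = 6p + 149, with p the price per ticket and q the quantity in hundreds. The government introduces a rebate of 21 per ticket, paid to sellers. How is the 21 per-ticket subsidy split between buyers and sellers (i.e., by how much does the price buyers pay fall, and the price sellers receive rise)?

Buyers gain 18 per ticket; sellers gain 3 per ticket.

Before the subsidy: set 352 − p = 6p + 149 → p* = 29, q* = 323.
With a per-unit subsidy paid to sellers, each receives p + 21 per unit sold, so supply becomes qs = 6(p + 21) + 149.
New equilibrium: buyers pay 11, sellers receive 32, q = 341. (Wedge: pb − ps = −21.)
Gain to buyers: 18; to sellers: 3. (They sum to 21.)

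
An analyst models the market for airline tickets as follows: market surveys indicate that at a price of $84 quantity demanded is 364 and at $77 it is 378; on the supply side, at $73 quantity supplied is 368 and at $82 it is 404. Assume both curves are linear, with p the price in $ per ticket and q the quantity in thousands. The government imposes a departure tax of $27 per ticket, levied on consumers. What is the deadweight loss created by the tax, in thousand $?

Demand slope: (378 − 364)/(77 − 84) = -2, so qd = 532 − 2p.
Supply slope: (404 − 368)/(82 − 73) = 4, so qs = 4p + 76.
Without the tax, 532 − 2p = 4p + 76 gives 6p = 456, so p* = $76 and q* = 380.
With the tax collected from consumers, demand (in seller-price terms) shifts: qd = 532 − 2(p + 27).
New equilibrium: consumers pay $94, sellers receive $67, q = 344. (Wedge: pb − ps = 27.)
Quantity falls by |ΔQ| = |380 − 344| = 36.
DWL = ½ · t · |ΔQ| = ½ · 27 · 36 = $486.

Deadweight loss = $486 thousand.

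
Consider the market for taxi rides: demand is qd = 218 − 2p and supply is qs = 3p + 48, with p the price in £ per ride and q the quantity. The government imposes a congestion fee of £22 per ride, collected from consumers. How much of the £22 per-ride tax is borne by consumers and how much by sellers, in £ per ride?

Before the tax: set 218 − 2p = 3p + 48 → p* = £34, q* = 150.
With the tax collected from consumers, demand (in seller-price terms) shifts: qd = 218 − 2(p + 22).
Solving gives q = 123.6 with consumers paying £47.2 and sellers receiving £25.2 (the £22 wedge).
Burden on consumers: £13.2; on sellers: £8.8. (They sum to £22.)
The less price-elastic side of the market bears the larger share of a per-unit tax.

Consumers bear £13.2 per ride; sellers bear £8.8 per ride.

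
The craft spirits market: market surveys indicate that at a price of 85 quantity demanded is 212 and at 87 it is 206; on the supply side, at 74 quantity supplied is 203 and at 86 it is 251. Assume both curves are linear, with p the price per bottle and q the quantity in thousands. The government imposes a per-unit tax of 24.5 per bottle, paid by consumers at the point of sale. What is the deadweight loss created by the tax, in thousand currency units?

Deadweight loss = 514.5 thousand.

Demand slope: (206 − 212)/(87 − 85) = -3, so qd = 467 − 3p.
Supply slope: (251 − 203)/(86 − 74) = 4, so qs = 4p − 93.
Before the tax: set 467 − 3p = 4p − 93 → p* = 80, q* = 227.
With the tax collected from consumers, demand (in seller-price terms) shifts: qd = 467 − 3(p + 24.5).
Solving gives q = 185 with consumers paying 94 and suppliers receiving 69.5 (the 24.5 wedge).
Quantity falls by |ΔQ| = |227 − 185| = 42.
DWL = ½ · t · |ΔQ| = ½ · 24.5 · 42 = 514.5.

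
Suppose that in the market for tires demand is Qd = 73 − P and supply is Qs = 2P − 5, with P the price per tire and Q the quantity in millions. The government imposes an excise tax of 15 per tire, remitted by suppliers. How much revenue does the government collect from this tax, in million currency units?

Tax revenue = 555 million.

Before the tax: set 73 − P = 2P − 5 → P* = 26, Q* = 47.
With the tax collected from suppliers, supply shifts: Qs = 2(P − 15) − 5.
New equilibrium: consumers pay 36, suppliers receive 21, Q = 37. (Wedge: Pb − Ps = 15.)
Revenue = t · Q = 15 · 37 = 555.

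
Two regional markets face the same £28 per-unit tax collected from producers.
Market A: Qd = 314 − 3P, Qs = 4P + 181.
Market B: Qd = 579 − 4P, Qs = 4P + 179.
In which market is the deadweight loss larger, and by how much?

Market A: pre-tax P* = £19, Q* = 257; post-tax Q = 209; deadweight loss = £672.
Market B: pre-tax P* = £50, Q* = 379; post-tax Q = 323; deadweight loss = £784.
Difference: £672 vs £784 → market B is larger by £112.

Market B, by £112.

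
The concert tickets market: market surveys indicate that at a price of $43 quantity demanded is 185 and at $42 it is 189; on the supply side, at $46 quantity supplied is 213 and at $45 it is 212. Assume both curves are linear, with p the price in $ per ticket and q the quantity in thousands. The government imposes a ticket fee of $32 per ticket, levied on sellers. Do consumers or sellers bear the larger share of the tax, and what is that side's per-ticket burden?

Demand slope: (189 − 185)/(42 − 43) = -4, so qd = 357 − 4p.
Supply slope: (212 − 213)/(45 − 46) = 1, so qs = p + 167.
Without the tax, 357 − 4p = p + 167 gives 5p = 190, so p* = $38 and q* = 205.
With the tax collected from sellers, supply shifts: qs = (p − 32) + 167.
Solving gives q = 179.4 with consumers paying $44.4 and sellers receiving $12.4 (the $32 wedge).
Per-ticket burden: consumers $6.4, sellers $25.6.
Sellers take the larger share because supply is less price-elastic here (demand slope 4 vs supply slope 1).

Sellers bear the larger share: $25.6 per ticket.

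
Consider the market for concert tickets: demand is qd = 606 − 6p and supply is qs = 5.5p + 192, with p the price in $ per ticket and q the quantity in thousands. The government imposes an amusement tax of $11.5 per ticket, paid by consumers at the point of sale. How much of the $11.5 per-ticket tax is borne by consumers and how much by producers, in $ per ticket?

Without the tax, 606 − 6p = 5.5p + 192 gives 11.5p = 414, so p* = $36 and q* = 390.
With the tax collected from consumers, demand (in seller-price terms) shifts: qd = 606 − 6(p + 11.5).
New equilibrium: consumers pay $41.5, producers receive $30, q = 357. (Wedge: pb − ps = 11.5.)
Burden on consumers: $5.5; on producers: $6. (They sum to $11.5.)
The less price-elastic side of the market bears the larger share of a per-unit tax.

Consumers bear $5.5 per ticket; producers bear $6 per ticket.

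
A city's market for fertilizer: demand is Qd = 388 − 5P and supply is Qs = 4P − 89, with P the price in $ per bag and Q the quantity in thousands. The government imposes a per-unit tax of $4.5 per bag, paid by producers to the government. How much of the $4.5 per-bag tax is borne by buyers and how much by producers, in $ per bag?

Without the tax, 388 − 5P = 4P − 89 gives 9P = 477, so P* = $53 and Q* = 123.
With the tax collected from producers, supply shifts: Qs = 4(P − 4.5) − 89.
Solving gives Q = 113 with buyers paying $55 and producers receiving $50.5 (the $4.5 wedge).
Burden on buyers: $2; on producers: $2.5. (They sum to $4.5.)
The less price-elastic side of the market bears the larger share of a per-unit tax.

Buyers bear $2 per bag; producers bear $2.5 per bag.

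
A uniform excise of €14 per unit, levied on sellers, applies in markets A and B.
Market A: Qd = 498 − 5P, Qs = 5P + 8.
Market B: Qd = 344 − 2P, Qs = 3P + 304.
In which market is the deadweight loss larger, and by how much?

Market A, by €127.4.

Market A: pre-tax P* = €49, Q* = 253; post-tax Q = 218; deadweight loss = €245.
Market B: pre-tax P* = €8, Q* = 328; post-tax Q = 311.2; deadweight loss = €117.6.
Difference: €245 vs €117.6 → market A is larger by €127.4.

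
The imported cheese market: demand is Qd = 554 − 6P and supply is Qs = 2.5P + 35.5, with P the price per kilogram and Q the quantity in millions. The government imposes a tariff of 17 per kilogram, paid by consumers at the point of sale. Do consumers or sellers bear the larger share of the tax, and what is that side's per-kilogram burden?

Before the tax: set 554 − 6P = 2.5P + 35.5 → P* = 61, Q* = 188.
With the tax collected from consumers, demand (in seller-price terms) shifts: Qd = 554 − 6(P + 17).
New equilibrium: consumers pay 66, sellers receive 49, Q = 158. (Wedge: Pb − Ps = 17.)
Per-kilogram burden: consumers 5, sellers 12.
Sellers take the larger share because supply is less price-elastic here (demand slope 6 vs supply slope 2.5).

Sellers bear the larger share: 12 per kilogram.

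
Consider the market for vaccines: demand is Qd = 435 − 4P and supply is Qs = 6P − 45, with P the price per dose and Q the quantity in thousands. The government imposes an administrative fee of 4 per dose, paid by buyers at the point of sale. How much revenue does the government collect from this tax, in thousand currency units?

Without the tax, 435 − 4P = 6P − 45 gives 10P = 480, so P* = 48 and Q* = 243.
With the tax collected from buyers, demand (in seller-price terms) shifts: Qd = 435 − 4(P + 4).
New equilibrium: buyers pay 50.4, sellers receive 46.4, Q = 233.4. (Wedge: Pb − Ps = 4.)
Revenue = t · Q = 4 · 233.4 = 933.6.

Tax revenue = 933.6 thousand.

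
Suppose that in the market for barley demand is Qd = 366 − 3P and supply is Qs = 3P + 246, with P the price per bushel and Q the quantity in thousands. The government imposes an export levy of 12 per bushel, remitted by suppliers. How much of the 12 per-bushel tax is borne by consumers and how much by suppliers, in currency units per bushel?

Before the tax: set 366 − 3P = 3P + 246 → P* = 20, Q* = 306.
With the tax collected from suppliers, supply shifts: Qs = 3(P − 12) + 246.
New equilibrium: consumers pay 26, suppliers receive 14, Q = 288. (Wedge: Pb − Ps = 12.)
Burden on consumers: 6; on suppliers: 6. (They sum to 12.)
The less price-elastic side of the market bears the larger share of a per-unit tax.

Consumers bear 6 per bushel; suppliers bear 6 per bushel.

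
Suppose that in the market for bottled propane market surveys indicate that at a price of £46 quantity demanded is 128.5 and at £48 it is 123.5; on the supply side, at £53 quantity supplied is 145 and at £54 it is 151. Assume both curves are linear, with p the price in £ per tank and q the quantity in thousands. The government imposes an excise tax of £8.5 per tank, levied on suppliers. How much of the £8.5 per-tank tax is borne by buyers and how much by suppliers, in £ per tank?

Demand slope: (123.5 − 128.5)/(48 − 46) = -2.5, so qd = 243.5 − 2.5p.
Supply slope: (151 − 145)/(54 − 53) = 6, so qs = 6p − 173.
Before the tax: set 243.5 − 2.5p = 6p − 173 → p* = £49, q* = 121.
With the tax collected from suppliers, supply shifts: qs = 6(p − 8.5) − 173.
Solving gives q = 106 with buyers paying £55 and suppliers receiving £46.5 (the £8.5 wedge).
Burden on buyers: £6; on suppliers: £2.5. (They sum to £8.5.)
The less price-elastic side of the market bears the larger share of a per-unit tax.

Buyers bear £6 per tank; suppliers bear £2.5 per tank.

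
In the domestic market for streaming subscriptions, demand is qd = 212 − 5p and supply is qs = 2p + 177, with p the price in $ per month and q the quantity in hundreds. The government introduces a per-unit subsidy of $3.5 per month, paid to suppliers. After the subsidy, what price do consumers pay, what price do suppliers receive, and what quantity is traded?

Before the subsidy: set 212 − 5p = 2p + 177 → p* = $5, q* = 187.
With a per-unit subsidy paid to suppliers, each receives p + 3.5 per unit sold, so supply becomes qs = 2(p + 3.5) + 177.
New equilibrium: consumers pay $4, suppliers receive $7.5, q = 192. (Wedge: pb − ps = −3.5.)

Consumers pay $4; suppliers receive $7.5; quantity = 192.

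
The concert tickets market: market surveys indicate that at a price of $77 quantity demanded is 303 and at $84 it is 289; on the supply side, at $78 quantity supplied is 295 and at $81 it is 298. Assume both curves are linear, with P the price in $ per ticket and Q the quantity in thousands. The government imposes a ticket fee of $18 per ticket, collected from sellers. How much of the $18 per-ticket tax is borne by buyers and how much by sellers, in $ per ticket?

Demand slope: (289 − 303)/(84 − 77) = -2, so Qd = 457 − 2P.
Supply slope: (298 − 295)/(81 − 78) = 1, so Qs = P + 217.
Before the tax: set 457 − 2P = P + 217 → P* = $80, Q* = 297.
With the tax collected from sellers, supply shifts: Qs = (P − 18) + 217.
New equilibrium: buyers pay $86, sellers receive $68, Q = 285. (Wedge: Pb − Ps = 18.)
Burden on buyers: $6; on sellers: $12. (They sum to $18.)
The less price-elastic side of the market bears the larger share of a per-unit tax.

Buyers bear $6 per ticket; sellers bear $12 per ticket.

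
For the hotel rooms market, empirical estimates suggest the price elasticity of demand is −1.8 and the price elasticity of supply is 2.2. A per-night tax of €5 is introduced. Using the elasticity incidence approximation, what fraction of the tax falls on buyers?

Buyers' share ≈ 0.55.

Incidence ratio: buyers' share ≈ εs / (εs + |εd|) = 2.2 / (2.2 + 1.8) = 0.55.
Supply is the more elastic side, so buyers bear the larger share.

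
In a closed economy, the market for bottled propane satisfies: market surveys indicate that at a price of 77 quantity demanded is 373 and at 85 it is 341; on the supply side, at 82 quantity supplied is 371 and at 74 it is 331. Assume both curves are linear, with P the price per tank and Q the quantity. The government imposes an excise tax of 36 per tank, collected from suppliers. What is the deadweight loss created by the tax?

Deadweight loss = 1440.

Demand slope: (341 − 373)/(85 − 77) = -4, so Qd = 681 − 4P.
Supply slope: (331 − 371)/(74 − 82) = 5, so Qs = 5P − 39.
Before the tax: set 681 − 4P = 5P − 39 → P* = 80, Q* = 361.
With the tax collected from suppliers, supply shifts: Qs = 5(P − 36) − 39.
Solving gives Q = 281 with buyers paying 100 and suppliers receiving 64 (the 36 wedge).
Quantity falls by |ΔQ| = |361 − 281| = 80.
DWL = ½ · t · |ΔQ| = ½ · 36 · 80 = 1440.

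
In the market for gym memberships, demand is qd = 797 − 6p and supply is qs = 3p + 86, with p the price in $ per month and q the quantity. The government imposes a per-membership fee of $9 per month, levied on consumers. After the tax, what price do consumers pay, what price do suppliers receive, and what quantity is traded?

Without the tax, 797 − 6p = 3p + 86 gives 9p = 711, so p* = $79 and q* = 323.
With the tax collected from consumers, demand (in seller-price terms) shifts: qd = 797 − 6(p + 9).
New equilibrium: consumers pay $82, suppliers receive $73, q = 305. (Wedge: pb − ps = 9.)

Consumers pay $82; suppliers receive $73; quantity = 305.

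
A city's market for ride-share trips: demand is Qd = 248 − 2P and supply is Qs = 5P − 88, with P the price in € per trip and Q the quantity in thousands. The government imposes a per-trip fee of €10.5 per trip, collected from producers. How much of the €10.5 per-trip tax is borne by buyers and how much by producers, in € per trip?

Before the tax: set 248 − 2P = 5P − 88 → P* = €48, Q* = 152.
With the tax collected from producers, supply shifts: Qs = 5(P − 10.5) − 88.
New equilibrium: buyers pay €55.5, producers receive €45, Q = 137. (Wedge: Pb − Ps = 10.5.)
Burden on buyers: €7.5; on producers: €3. (They sum to €10.5.)
The less price-elastic side of the market bears the larger share of a per-unit tax.

Buyers bear €7.5 per trip; producers bear €3 per trip.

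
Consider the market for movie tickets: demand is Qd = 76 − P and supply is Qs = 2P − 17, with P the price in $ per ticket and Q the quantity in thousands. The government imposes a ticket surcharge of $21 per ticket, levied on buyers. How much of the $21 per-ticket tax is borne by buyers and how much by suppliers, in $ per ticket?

Buyers bear $14 per ticket; suppliers bear $7 per ticket.

Without the tax, 76 − P = 2P − 17 gives 3P = 93, so P* = $31 and Q* = 45.
With the tax collected from buyers, demand (in seller-price terms) shifts: Qd = 76 − (P + 21).
Solving gives Q = 31 with buyers paying $45 and suppliers receiving $24 (the $21 wedge).
Burden on buyers: $14; on suppliers: $7. (They sum to $21.)
The less price-elastic side of the market bears the larger share of a per-unit tax.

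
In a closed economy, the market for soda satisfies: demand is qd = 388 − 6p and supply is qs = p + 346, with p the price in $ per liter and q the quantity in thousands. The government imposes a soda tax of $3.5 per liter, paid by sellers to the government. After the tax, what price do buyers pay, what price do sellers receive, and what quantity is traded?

Before the tax: set 388 − 6p = p + 346 → p* = $6, q* = 352.
With the tax collected from sellers, supply shifts: qs = (p − 3.5) + 346.
New equilibrium: buyers pay $6.5, sellers receive $3, q = 349. (Wedge: pb − ps = 3.5.)

Buyers pay $6.5; sellers receive $3; quantity = 349.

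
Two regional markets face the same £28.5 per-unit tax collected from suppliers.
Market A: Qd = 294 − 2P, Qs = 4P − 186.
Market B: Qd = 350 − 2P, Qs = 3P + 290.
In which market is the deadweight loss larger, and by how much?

Market A, by £54.15.

Market A: pre-tax P* = £80, Q* = 134; post-tax Q = 96; deadweight loss = £541.5.
Market B: pre-tax P* = £12, Q* = 326; post-tax Q = 291.8; deadweight loss = £487.35.
Difference: £541.5 vs £487.35 → market A is larger by £54.15.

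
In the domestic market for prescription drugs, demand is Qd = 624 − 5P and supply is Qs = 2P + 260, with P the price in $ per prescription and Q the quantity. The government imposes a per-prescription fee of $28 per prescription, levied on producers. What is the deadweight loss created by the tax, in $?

Before the tax: set 624 − 5P = 2P + 260 → P* = $52, Q* = 364.
With the tax collected from producers, supply shifts: Qs = 2(P − 28) + 260.
Solving gives Q = 324 with buyers paying $60 and producers receiving $32 (the $28 wedge).
Quantity falls by |ΔQ| = |364 − 324| = 40.
DWL = ½ · t · |ΔQ| = ½ · 28 · 40 = $560.

Deadweight loss = $560.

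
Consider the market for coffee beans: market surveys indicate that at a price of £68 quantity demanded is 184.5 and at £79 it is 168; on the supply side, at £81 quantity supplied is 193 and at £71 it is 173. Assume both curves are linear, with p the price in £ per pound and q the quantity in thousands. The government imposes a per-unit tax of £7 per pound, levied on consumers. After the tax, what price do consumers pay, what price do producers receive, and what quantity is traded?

Demand slope: (168 − 184.5)/(79 − 68) = -1.5, so qd = 286.5 − 1.5p.
Supply slope: (173 − 193)/(71 − 81) = 2, so qs = 2p + 31.
Before the tax: set 286.5 − 1.5p = 2p + 31 → p* = £73, q* = 177.
With the tax collected from consumers, demand (in seller-price terms) shifts: qd = 286.5 − 1.5(p + 7).
New equilibrium: consumers pay £77, producers receive £70, q = 171. (Wedge: pb − ps = 7.)

Consumers pay £77; producers receive £70; quantity = 171.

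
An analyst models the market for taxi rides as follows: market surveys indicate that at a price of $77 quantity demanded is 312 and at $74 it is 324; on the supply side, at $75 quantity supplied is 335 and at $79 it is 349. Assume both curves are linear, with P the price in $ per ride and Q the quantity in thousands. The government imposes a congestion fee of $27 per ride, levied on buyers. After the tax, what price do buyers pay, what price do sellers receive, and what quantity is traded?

Buyers pay $85.6; sellers receive $58.6; quantity = 277.6.

Demand slope: (324 − 312)/(74 − 77) = -4, so Qd = 620 − 4P.
Supply slope: (349 − 335)/(79 − 75) = 3.5, so Qs = 3.5P + 72.5.
Without the tax, 620 − 4P = 3.5P + 72.5 gives 7.5P = 547.5, so P* = $73 and Q* = 328.
With the tax collected from buyers, demand (in seller-price terms) shifts: Qd = 620 − 4(P + 27).
New equilibrium: buyers pay $85.6, sellers receive $58.6, Q = 277.6. (Wedge: Pb − Ps = 27.)
The less price-elastic side of the market bears the larger share of a per-unit tax.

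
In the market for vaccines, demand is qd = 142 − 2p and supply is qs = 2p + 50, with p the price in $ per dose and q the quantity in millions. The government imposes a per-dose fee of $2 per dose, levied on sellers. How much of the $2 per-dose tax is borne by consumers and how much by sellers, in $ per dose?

Without the tax, 142 − 2p = 2p + 50 gives 4p = 92, so p* = $23 and q* = 96.
With the tax collected from sellers, supply shifts: qs = 2(p − 2) + 50.
New equilibrium: consumers pay $24, sellers receive $22, q = 94. (Wedge: pb − ps = 2.)
Burden on consumers: $1; on sellers: $1. (They sum to $2.)
The less price-elastic side of the market bears the larger share of a per-unit tax.

Consumers bear $1 per dose; sellers bear $1 per dose.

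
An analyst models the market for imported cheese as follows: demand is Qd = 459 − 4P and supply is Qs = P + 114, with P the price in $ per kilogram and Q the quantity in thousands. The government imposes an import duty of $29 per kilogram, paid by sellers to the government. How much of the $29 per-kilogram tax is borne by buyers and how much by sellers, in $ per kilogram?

Before the tax: set 459 − 4P = P + 114 → P* = $69, Q* = 183.
With the tax collected from sellers, supply shifts: Qs = (P − 29) + 114.
New equilibrium: buyers pay $74.8, sellers receive $45.8, Q = 159.8. (Wedge: Pb − Ps = 29.)
Burden on buyers: $5.8; on sellers: $23.2. (They sum to $29.)
The less price-elastic side of the market bears the larger share of a per-unit tax.

Buyers bear $5.8 per kilogram; sellers bear $23.2 per kilogram.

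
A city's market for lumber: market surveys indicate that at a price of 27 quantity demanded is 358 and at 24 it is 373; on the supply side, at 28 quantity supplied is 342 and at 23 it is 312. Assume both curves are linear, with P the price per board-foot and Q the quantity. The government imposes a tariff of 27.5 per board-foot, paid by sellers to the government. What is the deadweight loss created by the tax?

Demand slope: (373 − 358)/(24 − 27) = -5, so Qd = 493 − 5P.
Supply slope: (312 − 342)/(23 − 28) = 6, so Qs = 6P + 174.
Without the tax, 493 − 5P = 6P + 174 gives 11P = 319, so P* = 29 and Q* = 348.
With the tax collected from sellers, supply shifts: Qs = 6(P − 27.5) + 174.
Solving gives Q = 273 with buyers paying 44 and sellers receiving 16.5 (the 27.5 wedge).
Quantity falls by |ΔQ| = |348 − 273| = 75.
DWL = ½ · t · |ΔQ| = ½ · 27.5 · 75 = 1031.25.

Deadweight loss = 1031.25.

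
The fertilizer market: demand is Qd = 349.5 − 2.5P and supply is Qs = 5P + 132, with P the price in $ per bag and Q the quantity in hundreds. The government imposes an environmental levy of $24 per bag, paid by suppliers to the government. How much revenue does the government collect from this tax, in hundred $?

Before the tax: set 349.5 − 2.5P = 5P + 132 → P* = $29, Q* = 277.
With the tax collected from suppliers, supply shifts: Qs = 5(P − 24) + 132.
New equilibrium: consumers pay $45, suppliers receive $21, Q = 237. (Wedge: Pb − Ps = 24.)
Revenue = t · Q = 24 · 237 = $5688.

Tax revenue = $5688 hundred.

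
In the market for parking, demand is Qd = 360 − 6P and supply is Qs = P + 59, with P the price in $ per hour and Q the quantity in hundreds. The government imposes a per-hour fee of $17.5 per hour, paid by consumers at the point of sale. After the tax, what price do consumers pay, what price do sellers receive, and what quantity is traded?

Before the tax: set 360 − 6P = P + 59 → P* = $43, Q* = 102.
With the tax collected from consumers, demand (in seller-price terms) shifts: Qd = 360 − 6(P + 17.5).
Solving gives Q = 87 with consumers paying $45.5 and sellers receiving $28 (the $17.5 wedge).

Consumers pay $45.5; sellers receive $28; quantity = 87.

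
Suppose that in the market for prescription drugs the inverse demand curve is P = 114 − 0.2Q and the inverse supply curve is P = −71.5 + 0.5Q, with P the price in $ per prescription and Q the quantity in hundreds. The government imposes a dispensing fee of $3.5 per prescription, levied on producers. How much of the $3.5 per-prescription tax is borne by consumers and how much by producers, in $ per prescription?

Consumers bear $1 per prescription; producers bear $2.5 per prescription.

Rewrite in direct form: Qd = 570 − 5P and Qs = 2P + 143.
Without the tax, 570 − 5P = 2P + 143 gives 7P = 427, so P* = $61 and Q* = 265.
With the tax collected from producers, supply shifts: Qs = 2(P − 3.5) + 143.
Solving gives Q = 260 with consumers paying $62 and producers receiving $58.5 (the $3.5 wedge).
Burden on consumers: $1; on producers: $2.5. (They sum to $3.5.)
The less price-elastic side of the market bears the larger share of a per-unit tax.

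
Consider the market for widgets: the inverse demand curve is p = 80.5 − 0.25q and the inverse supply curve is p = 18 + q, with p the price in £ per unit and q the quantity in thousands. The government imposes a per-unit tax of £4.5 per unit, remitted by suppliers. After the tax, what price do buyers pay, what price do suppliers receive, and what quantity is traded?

Buyers pay £68.9; suppliers receive £64.4; quantity = 46.4.

Rewrite in direct form: qd = 322 − 4p and qs = p − 18.
Before the tax: set 322 − 4p = p − 18 → p* = £68, q* = 50.
With the tax collected from suppliers, supply shifts: qs = (p − 4.5) − 18.
New equilibrium: buyers pay £68.9, suppliers receive £64.4, q = 46.4. (Wedge: pb − ps = 4.5.)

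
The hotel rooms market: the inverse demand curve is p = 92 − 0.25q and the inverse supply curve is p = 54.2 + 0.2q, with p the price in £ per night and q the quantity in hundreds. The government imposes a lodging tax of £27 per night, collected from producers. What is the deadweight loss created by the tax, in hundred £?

Deadweight loss = £810 hundred.

Rewrite in direct form: qd = 368 − 4p and qs = 5p − 271.
Before the tax: set 368 − 4p = 5p − 271 → p* = £71, q* = 84.
With the tax collected from producers, supply shifts: qs = 5(p − 27) − 271.
New equilibrium: buyers pay £86, producers receive £59, q = 24. (Wedge: pb − ps = 27.)
Quantity falls by |ΔQ| = |84 − 24| = 60.
DWL = ½ · t · |ΔQ| = ½ · 27 · 60 = £810.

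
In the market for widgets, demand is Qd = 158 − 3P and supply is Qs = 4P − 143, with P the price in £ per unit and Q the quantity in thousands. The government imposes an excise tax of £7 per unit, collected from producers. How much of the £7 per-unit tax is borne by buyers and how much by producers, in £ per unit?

Without the tax, 158 − 3P = 4P − 143 gives 7P = 301, so P* = £43 and Q* = 29.
With the tax collected from producers, supply shifts: Qs = 4(P − 7) − 143.
Solving gives Q = 17 with buyers paying £47 and producers receiving £40 (the £7 wedge).
Burden on buyers: £4; on producers: £3. (They sum to £7.)

Buyers bear £4 per unit; producers bear £3 per unit.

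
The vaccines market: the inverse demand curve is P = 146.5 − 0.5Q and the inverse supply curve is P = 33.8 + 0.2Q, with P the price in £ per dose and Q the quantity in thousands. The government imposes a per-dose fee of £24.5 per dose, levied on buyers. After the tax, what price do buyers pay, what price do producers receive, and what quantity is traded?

Buyers pay £83.5; producers receive £59; quantity = 126.

Inverting to Q(P) form: Qd = 293 − 2P; Qs = 5P − 169.
Before the tax: set 293 − 2P = 5P − 169 → P* = £66, Q* = 161.
With the tax collected from buyers, demand (in seller-price terms) shifts: Qd = 293 − 2(P + 24.5).
New equilibrium: buyers pay £83.5, producers receive £59, Q = 126. (Wedge: Pb − Ps = 24.5.)
The less price-elastic side of the market bears the larger share of a per-unit tax.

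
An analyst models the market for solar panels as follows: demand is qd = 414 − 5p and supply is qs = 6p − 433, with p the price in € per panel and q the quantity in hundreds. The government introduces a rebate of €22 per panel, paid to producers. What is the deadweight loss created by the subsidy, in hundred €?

Before the subsidy: set 414 − 5p = 6p − 433 → p* = €77, q* = 29.
With a per-unit subsidy paid to producers, each receives p + 22 per unit sold, so supply becomes qs = 6(p + 22) − 433.
Solving gives q = 89 with buyers paying €65 and producers receiving €87 (the €22 wedge).
Quantity rises by |ΔQ| = |29 − 89| = 60.
DWL = ½ · t · |ΔQ| = ½ · 22 · 60 = €660.

Deadweight loss = €660 hundred.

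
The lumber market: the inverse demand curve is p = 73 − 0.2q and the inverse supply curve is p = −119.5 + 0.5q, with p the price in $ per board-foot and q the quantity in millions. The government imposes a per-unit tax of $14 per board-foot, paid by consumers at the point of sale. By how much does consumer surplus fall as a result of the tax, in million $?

Rewrite in direct form: qd = 365 − 5p and qs = 2p + 239.
Before the tax: set 365 − 5p = 2p + 239 → p* = $18, q* = 275.
With the tax collected from consumers, demand (in seller-price terms) shifts: qd = 365 − 5(p + 14).
New equilibrium: consumers pay $22, suppliers receive $8, q = 255. (Wedge: pb − ps = 14.)
ΔCS is the trapezoid between Q = 255 and Q = 275 of height $4: ½ · (275 + 255) · 4 = $1060.

Consumer surplus falls by $1060 million.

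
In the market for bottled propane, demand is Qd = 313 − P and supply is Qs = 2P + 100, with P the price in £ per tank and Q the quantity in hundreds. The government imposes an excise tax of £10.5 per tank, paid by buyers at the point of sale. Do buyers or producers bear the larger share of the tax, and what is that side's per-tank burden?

Before the tax: set 313 − P = 2P + 100 → P* = £71, Q* = 242.
With the tax collected from buyers, demand (in seller-price terms) shifts: Qd = 313 − (P + 10.5).
New equilibrium: buyers pay £78, producers receive £67.5, Q = 235. (Wedge: Pb − Ps = 10.5.)
Per-tank burden: buyers £7, producers £3.5.
Buyers take the larger share because demand is less price-elastic here (demand slope 1 vs supply slope 2).

Buyers bear the larger share: £7 per tank.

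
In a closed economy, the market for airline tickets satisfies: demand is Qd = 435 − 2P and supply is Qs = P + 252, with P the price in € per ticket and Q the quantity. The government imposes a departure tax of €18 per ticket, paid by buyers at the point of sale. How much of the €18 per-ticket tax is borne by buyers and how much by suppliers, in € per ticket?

Without the tax, 435 − 2P = P + 252 gives 3P = 183, so P* = €61 and Q* = 313.
With the tax collected from buyers, demand (in seller-price terms) shifts: Qd = 435 − 2(P + 18).
Solving gives Q = 301 with buyers paying €67 and suppliers receiving €49 (the €18 wedge).
Burden on buyers: €6; on suppliers: €12. (They sum to €18.)

Buyers bear €6 per ticket; suppliers bear €12 per ticket.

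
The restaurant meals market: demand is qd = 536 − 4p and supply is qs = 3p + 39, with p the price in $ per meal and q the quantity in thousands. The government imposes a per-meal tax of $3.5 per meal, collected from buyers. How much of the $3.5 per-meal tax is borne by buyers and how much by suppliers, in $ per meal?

Buyers bear $1.5 per meal; suppliers bear $2 per meal.

Without the tax, 536 − 4p = 3p + 39 gives 7p = 497, so p* = $71 and q* = 252.
With the tax collected from buyers, demand (in seller-price terms) shifts: qd = 536 − 4(p + 3.5).
Solving gives q = 246 with buyers paying $72.5 and suppliers receiving $69 (the $3.5 wedge).
Burden on buyers: $1.5; on suppliers: $2. (They sum to $3.5.)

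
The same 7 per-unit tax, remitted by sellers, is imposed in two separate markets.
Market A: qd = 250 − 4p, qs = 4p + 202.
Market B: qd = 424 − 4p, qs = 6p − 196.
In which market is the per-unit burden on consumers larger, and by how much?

Market A: pre-tax p* = 6, q* = 226; post-tax q = 212; per-unit burden on consumers = 3.5.
Market B: pre-tax p* = 62, q* = 176; post-tax q = 159.2; per-unit burden on consumers = 4.2.
Difference: 3.5 vs 4.2 → market B is larger by 0.7.

Market B, by 0.7.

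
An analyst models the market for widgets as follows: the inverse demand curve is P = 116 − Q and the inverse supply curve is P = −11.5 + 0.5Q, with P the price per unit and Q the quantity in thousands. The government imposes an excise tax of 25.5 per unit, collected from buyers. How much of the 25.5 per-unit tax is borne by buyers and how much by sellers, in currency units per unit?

Buyers bear 17 per unit; sellers bear 8.5 per unit.

Rewrite in direct form: Qd = 116 − P and Qs = 2P + 23.
Without the tax, 116 − P = 2P + 23 gives 3P = 93, so P* = 31 and Q* = 85.
With the tax collected from buyers, demand (in seller-price terms) shifts: Qd = 116 − (P + 25.5).
Solving gives Q = 68 with buyers paying 48 and sellers receiving 22.5 (the 25.5 wedge).
Burden on buyers: 17; on sellers: 8.5. (They sum to 25.5.)
The less price-elastic side of the market bears the larger share of a per-unit tax.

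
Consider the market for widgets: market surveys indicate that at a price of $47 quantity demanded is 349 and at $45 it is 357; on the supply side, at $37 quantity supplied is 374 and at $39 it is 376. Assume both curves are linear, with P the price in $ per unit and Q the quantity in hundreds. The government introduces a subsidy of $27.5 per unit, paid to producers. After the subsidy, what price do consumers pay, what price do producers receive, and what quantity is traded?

Consumers pay $34.5; producers receive $62; quantity = 399.

Demand slope: (357 − 349)/(45 − 47) = -4, so Qd = 537 − 4P.
Supply slope: (376 − 374)/(39 − 37) = 1, so Qs = P + 337.
Without the subsidy, 537 − 4P = P + 337 gives 5P = 200, so P* = $40 and Q* = 377.
With a per-unit subsidy paid to producers, each receives P + 27.5 per unit sold, so supply becomes Qs = (P + 27.5) + 337.
New equilibrium: consumers pay $34.5, producers receive $62, Q = 399. (Wedge: Pb − Ps = −27.5.)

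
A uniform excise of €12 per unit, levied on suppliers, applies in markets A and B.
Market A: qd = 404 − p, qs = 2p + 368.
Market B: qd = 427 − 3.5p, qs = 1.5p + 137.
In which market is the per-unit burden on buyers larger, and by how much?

Market A, by €4.4.

Market A: pre-tax p* = €12, q* = 392; post-tax q = 384; per-unit burden on buyers = €8.
Market B: pre-tax p* = €58, q* = 224; post-tax q = 211.4; per-unit burden on buyers = €3.6.
Difference: €8 vs €3.6 → market A is larger by €4.4.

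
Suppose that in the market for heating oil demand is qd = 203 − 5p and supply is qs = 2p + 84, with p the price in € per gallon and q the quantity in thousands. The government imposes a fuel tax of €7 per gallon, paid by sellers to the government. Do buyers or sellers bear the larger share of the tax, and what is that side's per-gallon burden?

Before the tax: set 203 − 5p = 2p + 84 → p* = €17, q* = 118.
With the tax collected from sellers, supply shifts: qs = 2(p − 7) + 84.
Solving gives q = 108 with buyers paying €19 and sellers receiving €12 (the €7 wedge).
Per-gallon burden: buyers €2, sellers €5.
Sellers take the larger share because supply is less price-elastic here (demand slope 5 vs supply slope 2).

Sellers bear the larger share: €5 per gallon.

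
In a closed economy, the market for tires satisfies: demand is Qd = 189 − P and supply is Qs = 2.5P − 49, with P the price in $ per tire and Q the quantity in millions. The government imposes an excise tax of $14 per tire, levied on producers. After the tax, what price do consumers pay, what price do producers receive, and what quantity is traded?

Consumers pay $78; producers receive $64; quantity = 111.

Before the tax: set 189 − P = 2.5P − 49 → P* = $68, Q* = 121.
With the tax collected from producers, supply shifts: Qs = 2.5(P − 14) − 49.
New equilibrium: consumers pay $78, producers receive $64, Q = 111. (Wedge: Pb − Ps = 14.)
The less price-elastic side of the market bears the larger share of a per-unit tax.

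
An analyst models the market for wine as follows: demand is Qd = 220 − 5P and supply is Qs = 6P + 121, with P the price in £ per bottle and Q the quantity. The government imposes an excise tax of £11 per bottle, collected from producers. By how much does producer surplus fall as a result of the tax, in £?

Before the tax: set 220 − 5P = 6P + 121 → P* = £9, Q* = 175.
With the tax collected from producers, supply shifts: Qs = 6(P − 11) + 121.
Solving gives Q = 145 with consumers paying £15 and producers receiving £4 (the £11 wedge).
ΔPS is the trapezoid between Q = 145 and Q = 175 of height £5: ½ · (175 + 145) · 5 = £800.

Producer surplus falls by £800.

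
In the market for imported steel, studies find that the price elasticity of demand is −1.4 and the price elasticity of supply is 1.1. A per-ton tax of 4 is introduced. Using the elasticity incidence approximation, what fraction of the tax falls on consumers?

Consumers' share ≈ 0.44.

Incidence ratio: consumers' share ≈ εs / (εs + |εd|) = 1.1 / (1.1 + 1.4) = 0.44.
Supply is the less elastic side, so consumers bear the smaller share.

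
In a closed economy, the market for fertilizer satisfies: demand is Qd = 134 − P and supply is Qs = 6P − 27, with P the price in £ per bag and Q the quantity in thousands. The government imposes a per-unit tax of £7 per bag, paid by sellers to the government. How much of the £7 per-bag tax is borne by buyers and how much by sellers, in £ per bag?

Before the tax: set 134 − P = 6P − 27 → P* = £23, Q* = 111.
With the tax collected from sellers, supply shifts: Qs = 6(P − 7) − 27.
New equilibrium: buyers pay £29, sellers receive £22, Q = 105. (Wedge: Pb − Ps = 7.)
Burden on buyers: £6; on sellers: £1. (They sum to £7.)

Buyers bear £6 per bag; sellers bear £1 per bag.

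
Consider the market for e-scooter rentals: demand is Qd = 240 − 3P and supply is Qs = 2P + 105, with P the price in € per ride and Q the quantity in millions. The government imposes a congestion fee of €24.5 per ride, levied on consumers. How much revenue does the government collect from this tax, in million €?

Before the tax: set 240 − 3P = 2P + 105 → P* = €27, Q* = 159.
With the tax collected from consumers, demand (in seller-price terms) shifts: Qd = 240 − 3(P + 24.5).
New equilibrium: consumers pay €36.8, suppliers receive €12.3, Q = 129.6. (Wedge: Pb − Ps = 24.5.)
Revenue = t · Q = 24.5 · 129.6 = €3175.2.

Tax revenue = €3175.2 million.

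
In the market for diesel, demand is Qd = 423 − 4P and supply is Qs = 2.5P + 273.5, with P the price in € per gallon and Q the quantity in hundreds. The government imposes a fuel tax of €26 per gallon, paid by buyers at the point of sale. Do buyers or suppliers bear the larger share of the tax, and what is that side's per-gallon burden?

Suppliers bear the larger share: €16 per gallon.

Without the tax, 423 − 4P = 2.5P + 273.5 gives 6.5P = 149.5, so P* = €23 and Q* = 331.
With the tax collected from buyers, demand (in seller-price terms) shifts: Qd = 423 − 4(P + 26).
New equilibrium: buyers pay €33, suppliers receive €7, Q = 291. (Wedge: Pb − Ps = 26.)
Per-gallon burden: buyers €10, suppliers €16.
Suppliers take the larger share because supply is less price-elastic here (demand slope 4 vs supply slope 2.5).
The less price-elastic side of the market bears the larger share of a per-unit tax.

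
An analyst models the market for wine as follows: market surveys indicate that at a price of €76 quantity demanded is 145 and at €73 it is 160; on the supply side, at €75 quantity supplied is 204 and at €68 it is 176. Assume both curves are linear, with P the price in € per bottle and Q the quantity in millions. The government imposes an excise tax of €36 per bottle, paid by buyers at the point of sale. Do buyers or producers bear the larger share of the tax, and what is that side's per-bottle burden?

Demand slope: (160 − 145)/(73 − 76) = -5, so Qd = 525 − 5P.
Supply slope: (176 − 204)/(68 − 75) = 4, so Qs = 4P − 96.
Without the tax, 525 − 5P = 4P − 96 gives 9P = 621, so P* = €69 and Q* = 180.
With the tax collected from buyers, demand (in seller-price terms) shifts: Qd = 525 − 5(P + 36).
Solving gives Q = 100 with buyers paying €85 and producers receiving €49 (the €36 wedge).
Per-bottle burden: buyers €16, producers €20.
Producers take the larger share because supply is less price-elastic here (demand slope 5 vs supply slope 4).
The less price-elastic side of the market bears the larger share of a per-unit tax.

Producers bear the larger share: €20 per bottle.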